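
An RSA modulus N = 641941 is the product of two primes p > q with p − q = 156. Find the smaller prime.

727

Since p = q + 156, we have 641941 = q(q + 156), so q² + 156q − 641941 = 0.
Discriminant: 156² + 4·641941 = 24336 + 2567764 = 2592100; √2592100 = 1610.
q = (−156 + 1610)/2 = 727, and p = q + 156 = 883.
Check: 727 · 883 = 641941.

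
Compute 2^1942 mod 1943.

1430

2^1 ≡ 2 (mod 1943)
2^2 ≡ 2^2 = 4 ≡ 4 (mod 1943)
2^4 ≡ 4^2 = 16 ≡ 16 (mod 1943)
2^8 ≡ 16^2 = 256 ≡ 256 (mod 1943)
2^16 ≡ 256^2 = 65536 ≡ 1417 (mod 1943)
2^32 ≡ 1417^2 = 2007889 ≡ 770 (mod 1943)
2^64 ≡ 770^2 = 592900 ≡ 285 (mod 1943)
2^128 ≡ 285^2 = 81225 ≡ 1562 (mod 1943)
2^256 ≡ 1562^2 = 2439844 ≡ 1379 (mod 1943)
2^512 ≡ 1379^2 = 1901641 ≡ 1387 (mod 1943)
2^1024 ≡ 1387^2 = 1923769 ≡ 199 (mod 1943)
1942 = 1024 + 512 + 256 + 128 + 16 + 4 + 2 in binary powers of 2.
So 2^1942 ≡ 199 · 1387 · 1379 · 1562 · 1417 · 16 · 4 ≡ 1430 (mod 1943).
Since 1430 ≠ 1, base 2 is a Fermat witness: 1943 is composite.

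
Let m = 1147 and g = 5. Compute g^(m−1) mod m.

249

5^1 ≡ 5 (mod 1147)
5^2 ≡ 5^2 = 25 ≡ 25 (mod 1147)
5^4 ≡ 25^2 = 625 ≡ 625 (mod 1147)
5^8 ≡ 625^2 = 390625 ≡ 645 (mod 1147)
5^16 ≡ 645^2 = 416025 ≡ 811 (mod 1147)
5^32 ≡ 811^2 = 657721 ≡ 490 (mod 1147)
5^64 ≡ 490^2 = 240100 ≡ 377 (mod 1147)
5^128 ≡ 377^2 = 142129 ≡ 1048 (mod 1147)
5^256 ≡ 1048^2 = 1098304 ≡ 625 (mod 1147)
5^512 ≡ 625^2 = 390625 ≡ 645 (mod 1147)
5^1024 ≡ 645^2 = 416025 ≡ 811 (mod 1147)
1146 = 1024 + 64 + 32 + 16 + 8 + 2 in binary powers of 2.
So 5^1146 ≡ 811 · 377 · 490 · 811 · 645 · 25 ≡ 249 (mod 1147).
Since 249 ≠ 1, base 5 is a Fermat witness: 1147 is composite.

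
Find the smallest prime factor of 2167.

2167 is odd.
Digit sum 16, not divisible by 3.
Ends in 7: not divisible by 5.
7: 2167 = 7·309 + 4
11: 2167 = 11·197

11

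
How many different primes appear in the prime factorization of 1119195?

6

1119195 = 3^2 · 124355
124355 = 5 · 24871
24871 = 7 · 3553
3553 = 11 · 323
323 = 17 · 19
1119195 = 3^2 · 5 · 7 · 11 · 17 · 19, which has 6 distinct prime factors.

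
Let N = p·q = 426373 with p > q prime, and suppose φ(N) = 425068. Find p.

φ(n) = (p−1)(q−1) = n − (p+q) + 1, so p + q = 426373 − 425068 + 1 = 1306.
p and q are the roots of t² − 1306t + 426373 = 0.
Discriminant: 1306² − 4·426373 = 1705636 − 1705492 = 144; √144 = 12.
q = (1306 − 12)/2 = 647, p = (1306 + 12)/2 = 659.
Check: 647 · 659 = 426373.

659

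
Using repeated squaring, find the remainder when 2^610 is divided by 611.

2^1 ≡ 2 (mod 611)
2^2 ≡ 2^2 = 4 ≡ 4 (mod 611)
2^4 ≡ 4^2 = 16 ≡ 16 (mod 611)
2^8 ≡ 16^2 = 256 ≡ 256 (mod 611)
2^16 ≡ 256^2 = 65536 ≡ 159 (mod 611)
2^32 ≡ 159^2 = 25281 ≡ 230 (mod 611)
2^64 ≡ 230^2 = 52900 ≡ 354 (mod 611)
2^128 ≡ 354^2 = 125316 ≡ 61 (mod 611)
2^256 ≡ 61^2 = 3721 ≡ 55 (mod 611)
2^512 ≡ 55^2 = 3025 ≡ 581 (mod 611)
610 = 512 + 64 + 32 + 2 in binary powers of 2.
So 2^610 ≡ 581 · 354 · 230 · 4 ≡ 101 (mod 611).
Since 101 ≠ 1, base 2 is a Fermat witness: 611 is composite.

101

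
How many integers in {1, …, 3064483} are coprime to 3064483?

3001440

Factor: 3064483 = 131 · 149 · 157.
φ(3064483) = (131−1) · (149−1) · (157−1) = 130 · 148 · 156 = 3001440.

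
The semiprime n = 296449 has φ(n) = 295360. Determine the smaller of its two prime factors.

φ(n) = (p−1)(q−1) = n − (p+q) + 1, so p + q = 296449 − 295360 + 1 = 1090.
p and q are the roots of t² − 1090t + 296449 = 0.
Discriminant: 1090² − 4·296449 = 1188100 − 1185796 = 2304; √2304 = 48.
q = (1090 − 48)/2 = 521, p = (1090 + 48)/2 = 569.
Check: 521 · 569 = 296449.

521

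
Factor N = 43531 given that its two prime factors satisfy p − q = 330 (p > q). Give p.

431

Since p = q + 330, we have 43531 = q(q + 330), so q² + 330q − 43531 = 0.
Discriminant: 330² + 4·43531 = 108900 + 174124 = 283024; √283024 = 532.
q = (−330 + 532)/2 = 101, and p = q + 330 = 431.
Check: 101 · 431 = 43531.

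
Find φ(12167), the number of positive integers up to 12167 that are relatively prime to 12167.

Factor: 12167 = 23^3.
φ(12167) = 23^2·(23−1) = 11638.

11638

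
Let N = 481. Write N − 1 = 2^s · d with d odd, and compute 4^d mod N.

481 − 1 = 480 = 2^5 · 15, so d = 15.
4^1 ≡ 4 (mod 481)
4^2 ≡ 4^2 = 16 ≡ 16 (mod 481)
4^4 ≡ 16^2 = 256 ≡ 256 (mod 481)
4^8 ≡ 256^2 = 65536 ≡ 120 (mod 481)
15 = 8 + 4 + 2 + 1 in binary powers of 2.
So 4^15 ≡ 120 · 256 · 16 · 4 ≡ 233 (mod 481).
Squaring chain: 233 → 417 → 248 → 417 → 248; never reaches −1, so base 4 is a Miller–Rabin witness that 481 is composite.

233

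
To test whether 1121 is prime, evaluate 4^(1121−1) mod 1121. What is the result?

1111

4^1 ≡ 4 (mod 1121)
4^2 ≡ 4^2 = 16 ≡ 16 (mod 1121)
4^4 ≡ 16^2 = 256 ≡ 256 (mod 1121)
4^8 ≡ 256^2 = 65536 ≡ 518 (mod 1121)
4^16 ≡ 518^2 = 268324 ≡ 405 (mod 1121)
4^32 ≡ 405^2 = 164025 ≡ 359 (mod 1121)
4^64 ≡ 359^2 = 128881 ≡ 1087 (mod 1121)
4^128 ≡ 1087^2 = 1181569 ≡ 35 (mod 1121)
4^256 ≡ 35^2 = 1225 ≡ 104 (mod 1121)
4^512 ≡ 104^2 = 10816 ≡ 727 (mod 1121)
4^1024 ≡ 727^2 = 528529 ≡ 538 (mod 1121)
1120 = 1024 + 64 + 32 in binary powers of 2.
So 4^1120 ≡ 538 · 1087 · 359 ≡ 1111 (mod 1121).
Since 1111 ≠ 1, base 4 is a Fermat witness: 1121 is composite.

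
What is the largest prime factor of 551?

551 = 19 · 29
29 is prime.
So 551 = 19 · 29; the largest prime factor is 29.

29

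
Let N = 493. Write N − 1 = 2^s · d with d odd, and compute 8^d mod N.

493 − 1 = 492 = 2^2 · 123, so d = 123.
8^1 ≡ 8 (mod 493)
8^2 ≡ 8^2 = 64 ≡ 64 (mod 493)
8^4 ≡ 64^2 = 4096 ≡ 152 (mod 493)
8^8 ≡ 152^2 = 23104 ≡ 426 (mod 493)
8^16 ≡ 426^2 = 181476 ≡ 52 (mod 493)
8^32 ≡ 52^2 = 2704 ≡ 239 (mod 493)
8^64 ≡ 239^2 = 57121 ≡ 426 (mod 493)
123 = 64 + 32 + 16 + 8 + 2 + 1 in binary powers of 2.
So 8^123 ≡ 426 · 239 · 52 · 426 · 64 · 8 ≡ 206 (mod 493).
Squaring chain: 206 → 38; never reaches −1, so base 8 is a Miller–Rabin witness that 493 is composite.

206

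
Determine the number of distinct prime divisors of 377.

377 = 13 · 29
377 = 13 · 29, which has 2 distinct prime factors.

2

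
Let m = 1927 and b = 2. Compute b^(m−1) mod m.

1540

2^1 ≡ 2 (mod 1927)
2^2 ≡ 2^2 = 4 ≡ 4 (mod 1927)
2^4 ≡ 4^2 = 16 ≡ 16 (mod 1927)
2^8 ≡ 16^2 = 256 ≡ 256 (mod 1927)
2^16 ≡ 256^2 = 65536 ≡ 18 (mod 1927)
2^32 ≡ 18^2 = 324 ≡ 324 (mod 1927)
2^64 ≡ 324^2 = 104976 ≡ 918 (mod 1927)
2^128 ≡ 918^2 = 842724 ≡ 625 (mod 1927)
2^256 ≡ 625^2 = 390625 ≡ 1371 (mod 1927)
2^512 ≡ 1371^2 = 1879641 ≡ 816 (mod 1927)
2^1024 ≡ 816^2 = 665856 ≡ 1041 (mod 1927)
1926 = 1024 + 512 + 256 + 128 + 4 + 2 in binary powers of 2.
So 2^1926 ≡ 1041 · 816 · 1371 · 625 · 16 · 4 ≡ 1540 (mod 1927).
Since 1540 ≠ 1, base 2 is a Fermat witness: 1927 is composite.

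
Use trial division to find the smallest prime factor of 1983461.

43

1983461 is odd.
Digit sum 32, not divisible by 3.
Ends in 1: not divisible by 5.
7: 1983461 = 7·283351 + 4
11: 1983461 = 11·180314 + 7
13: 1983461 = 13·152573 + 12
17: 1983461 = 17·116674 + 3
19: 1983461 = 19·104392 + 13
23: 1983461 = 23·86237 + 10
29: 1983461 = 29·68395 + 6
31: 1983461 = 31·63982 + 19
37: 1983461 = 37·53607 + 2
41: 1983461 = 41·48377 + 4
43: 1983461 = 43·46127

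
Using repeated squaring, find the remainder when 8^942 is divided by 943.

679

8^1 ≡ 8 (mod 943)
8^2 ≡ 8^2 = 64 ≡ 64 (mod 943)
8^4 ≡ 64^2 = 4096 ≡ 324 (mod 943)
8^8 ≡ 324^2 = 104976 ≡ 303 (mod 943)
8^16 ≡ 303^2 = 91809 ≡ 338 (mod 943)
8^32 ≡ 338^2 = 114244 ≡ 141 (mod 943)
8^64 ≡ 141^2 = 19881 ≡ 78 (mod 943)
8^128 ≡ 78^2 = 6084 ≡ 426 (mod 943)
8^256 ≡ 426^2 = 181476 ≡ 420 (mod 943)
8^512 ≡ 420^2 = 176400 ≡ 59 (mod 943)
942 = 512 + 256 + 128 + 32 + 8 + 4 + 2 in binary powers of 2.
So 8^942 ≡ 59 · 420 · 426 · 141 · 303 · 324 · 64 ≡ 679 (mod 943).
Since 679 ≠ 1, base 8 is a Fermat witness: 943 is composite.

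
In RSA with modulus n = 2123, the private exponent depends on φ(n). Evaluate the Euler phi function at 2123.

1920

Factor: 2123 = 11 · 193.
φ(2123) = (11−1) · (193−1) = 10 · 192 = 1920.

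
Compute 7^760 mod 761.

1

7^1 ≡ 7 (mod 761)
7^2 ≡ 7^2 = 49 ≡ 49 (mod 761)
7^4 ≡ 49^2 = 2401 ≡ 118 (mod 761)
7^8 ≡ 118^2 = 13924 ≡ 226 (mod 761)
7^16 ≡ 226^2 = 51076 ≡ 89 (mod 761)
7^32 ≡ 89^2 = 7921 ≡ 311 (mod 761)
7^64 ≡ 311^2 = 96721 ≡ 74 (mod 761)
7^128 ≡ 74^2 = 5476 ≡ 149 (mod 761)
7^256 ≡ 149^2 = 22201 ≡ 132 (mod 761)
7^512 ≡ 132^2 = 17424 ≡ 682 (mod 761)
760 = 512 + 128 + 64 + 32 + 16 + 8 in binary powers of 2.
So 7^760 ≡ 682 · 149 · 74 · 311 · 89 · 226 ≡ 1 (mod 761).
Since the result is 1, base 7 gives no evidence that 761 is composite.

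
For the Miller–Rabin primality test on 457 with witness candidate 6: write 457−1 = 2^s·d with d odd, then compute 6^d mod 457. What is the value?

456

457 − 1 = 456 = 2^3 · 57, so d = 57.
6^1 ≡ 6 (mod 457)
6^2 ≡ 6^2 = 36 ≡ 36 (mod 457)
6^4 ≡ 36^2 = 1296 ≡ 382 (mod 457)
6^8 ≡ 382^2 = 145924 ≡ 141 (mod 457)
6^16 ≡ 141^2 = 19881 ≡ 230 (mod 457)
6^32 ≡ 230^2 = 52900 ≡ 345 (mod 457)
57 = 32 + 16 + 8 + 1 in binary powers of 2.
So 6^57 ≡ 345 · 230 · 141 · 6 ≡ 456 (mod 457).
Since 6^d ≡ 456 (mod 457), base 6 does not prove 457 composite.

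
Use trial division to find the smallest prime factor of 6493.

43

6493 is odd.
Digit sum 22, not divisible by 3.
Ends in 3: not divisible by 5.
7: 6493 = 7·927 + 4
11: 6493 = 11·590 + 3
13: 6493 = 13·499 + 6
17: 6493 = 17·381 + 16
19: 6493 = 19·341 + 14
23: 6493 = 23·282 + 7
29: 6493 = 29·223 + 26
31: 6493 = 31·209 + 14
37: 6493 = 37·175 + 18
41: 6493 = 41·158 + 15
43: 6493 = 43·151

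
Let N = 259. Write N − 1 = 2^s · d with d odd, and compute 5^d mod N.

97

259 − 1 = 258 = 2^1 · 129, so d = 129.
5^1 ≡ 5 (mod 259)
5^2 ≡ 5^2 = 25 ≡ 25 (mod 259)
5^4 ≡ 25^2 = 625 ≡ 107 (mod 259)
5^8 ≡ 107^2 = 11449 ≡ 53 (mod 259)
5^16 ≡ 53^2 = 2809 ≡ 219 (mod 259)
5^32 ≡ 219^2 = 47961 ≡ 46 (mod 259)
5^64 ≡ 46^2 = 2116 ≡ 44 (mod 259)
5^128 ≡ 44^2 = 1936 ≡ 123 (mod 259)
129 = 128 + 1 in binary powers of 2.
So 5^129 ≡ 123 · 5 ≡ 97 (mod 259).
Squaring chain: 97; never reaches −1, so base 5 is a Miller–Rabin witness that 259 is composite.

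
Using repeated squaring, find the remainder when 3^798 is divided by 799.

784

3^1 ≡ 3 (mod 799)
3^2 ≡ 3^2 = 9 ≡ 9 (mod 799)
3^4 ≡ 9^2 = 81 ≡ 81 (mod 799)
3^8 ≡ 81^2 = 6561 ≡ 169 (mod 799)
3^16 ≡ 169^2 = 28561 ≡ 596 (mod 799)
3^32 ≡ 596^2 = 355216 ≡ 460 (mod 799)
3^64 ≡ 460^2 = 211600 ≡ 664 (mod 799)
3^128 ≡ 664^2 = 440896 ≡ 647 (mod 799)
3^256 ≡ 647^2 = 418609 ≡ 732 (mod 799)
3^512 ≡ 732^2 = 535824 ≡ 494 (mod 799)
798 = 512 + 256 + 16 + 8 + 4 + 2 in binary powers of 2.
So 3^798 ≡ 494 · 732 · 596 · 169 · 81 · 9 ≡ 784 (mod 799).
Since 784 ≠ 1, base 3 is a Fermat witness: 799 is composite.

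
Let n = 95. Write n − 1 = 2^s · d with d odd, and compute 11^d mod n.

26

95 − 1 = 94 = 2^1 · 47, so d = 47.
11^1 ≡ 11 (mod 95)
11^2 ≡ 11^2 = 121 ≡ 26 (mod 95)
11^4 ≡ 26^2 = 676 ≡ 11 (mod 95)
11^8 ≡ 11^2 = 121 ≡ 26 (mod 95)
11^16 ≡ 26^2 = 676 ≡ 11 (mod 95)
11^32 ≡ 11^2 = 121 ≡ 26 (mod 95)
47 = 32 + 8 + 4 + 2 + 1 in binary powers of 2.
So 11^47 ≡ 26 · 26 · 11 · 26 · 11 ≡ 26 (mod 95).
Squaring chain: 26; never reaches −1, so base 11 is a Miller–Rabin witness that 95 is composite.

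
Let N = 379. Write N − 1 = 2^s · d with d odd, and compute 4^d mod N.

1

379 − 1 = 378 = 2^1 · 189, so d = 189.
4^1 ≡ 4 (mod 379)
4^2 ≡ 4^2 = 16 ≡ 16 (mod 379)
4^4 ≡ 16^2 = 256 ≡ 256 (mod 379)
4^8 ≡ 256^2 = 65536 ≡ 348 (mod 379)
4^16 ≡ 348^2 = 121104 ≡ 203 (mod 379)
4^32 ≡ 203^2 = 41209 ≡ 277 (mod 379)
4^64 ≡ 277^2 = 76729 ≡ 171 (mod 379)
4^128 ≡ 171^2 = 29241 ≡ 58 (mod 379)
189 = 128 + 32 + 16 + 8 + 4 + 1 in binary powers of 2.
So 4^189 ≡ 58 · 277 · 203 · 348 · 256 · 4 ≡ 1 (mod 379).
Since 4^d ≡ 1 (mod 379), base 4 does not prove 379 composite.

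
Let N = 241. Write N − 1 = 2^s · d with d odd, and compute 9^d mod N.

241 − 1 = 240 = 2^4 · 15, so d = 15.
9^1 ≡ 9 (mod 241)
9^2 ≡ 9^2 = 81 ≡ 81 (mod 241)
9^4 ≡ 81^2 = 6561 ≡ 54 (mod 241)
9^8 ≡ 54^2 = 2916 ≡ 24 (mod 241)
15 = 8 + 4 + 2 + 1 in binary powers of 2.
So 9^15 ≡ 24 · 54 · 81 · 9 ≡ 64 (mod 241).
Squaring chain: 64 → 240 → 1 → 1; reaches −1, so base 9 does not prove 241 composite.

64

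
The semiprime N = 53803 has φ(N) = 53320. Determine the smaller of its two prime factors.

φ(n) = (p−1)(q−1) = n − (p+q) + 1, so p + q = 53803 − 53320 + 1 = 484.
p and q are the roots of t² − 484t + 53803 = 0.
Discriminant: 484² − 4·53803 = 234256 − 215212 = 19044; √19044 = 138.
q = (484 − 138)/2 = 173, p = (484 + 138)/2 = 311.
Check: 173 · 311 = 53803.

173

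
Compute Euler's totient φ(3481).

3422

Factor: 3481 = 59^2.
φ(3481) = 59^1·(59−1) = 3422.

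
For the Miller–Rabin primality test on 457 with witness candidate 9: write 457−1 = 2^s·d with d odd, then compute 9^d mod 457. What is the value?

456

457 − 1 = 456 = 2^3 · 57, so d = 57.
9^1 ≡ 9 (mod 457)
9^2 ≡ 9^2 = 81 ≡ 81 (mod 457)
9^4 ≡ 81^2 = 6561 ≡ 163 (mod 457)
9^8 ≡ 163^2 = 26569 ≡ 63 (mod 457)
9^16 ≡ 63^2 = 3969 ≡ 313 (mod 457)
9^32 ≡ 313^2 = 97969 ≡ 171 (mod 457)
57 = 32 + 16 + 8 + 1 in binary powers of 2.
So 9^57 ≡ 171 · 313 · 63 · 9 ≡ 456 (mod 457).
Since 9^d ≡ 456 (mod 457), base 9 does not prove 457 composite.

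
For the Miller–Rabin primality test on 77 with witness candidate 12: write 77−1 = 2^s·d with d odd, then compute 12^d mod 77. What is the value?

12

77 − 1 = 76 = 2^2 · 19, so d = 19.
12^1 ≡ 12 (mod 77)
12^2 ≡ 12^2 = 144 ≡ 67 (mod 77)
12^4 ≡ 67^2 = 4489 ≡ 23 (mod 77)
12^8 ≡ 23^2 = 529 ≡ 67 (mod 77)
12^16 ≡ 67^2 = 4489 ≡ 23 (mod 77)
19 = 16 + 2 + 1 in binary powers of 2.
So 12^19 ≡ 23 · 67 · 12 ≡ 12 (mod 77).
Squaring chain: 12 → 67; never reaches −1, so base 12 is a Miller–Rabin witness that 77 is composite.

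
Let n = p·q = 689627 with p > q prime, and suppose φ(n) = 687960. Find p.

φ(n) = (p−1)(q−1) = n − (p+q) + 1, so p + q = 689627 − 687960 + 1 = 1668.
p and q are the roots of t² − 1668t + 689627 = 0.
Discriminant: 1668² − 4·689627 = 2782224 − 2758508 = 23716; √23716 = 154.
q = (1668 − 154)/2 = 757, p = (1668 + 154)/2 = 911.
Check: 757 · 911 = 689627.

911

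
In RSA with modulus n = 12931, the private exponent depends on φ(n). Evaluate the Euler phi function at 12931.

12672

Factor: 12931 = 67 · 193.
φ(12931) = (67−1) · (193−1) = 66 · 192 = 12672.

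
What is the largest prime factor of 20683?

20683 = 13 · 1591
1591 = 37 · 43
43 is prime.
So 20683 = 13 · 37 · 43; the largest prime factor is 43.

43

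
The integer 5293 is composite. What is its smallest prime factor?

5293 is odd.
Digit sum 19, not divisible by 3.
Ends in 3: not divisible by 5.
7: 5293 = 7·756 + 1
11: 5293 = 11·481 + 2
13: 5293 = 13·407 + 2
17: 5293 = 17·311 + 6
19: 5293 = 19·278 + 11
23: 5293 = 23·230 + 3
29: 5293 = 29·182 + 15
31: 5293 = 31·170 + 23
37: 5293 = 37·143 + 2
41: 5293 = 41·129 + 4
43: 5293 = 43·123 + 4
47: 5293 = 47·112 + 29
53: 5293 = 53·99 + 46
59: 5293 = 59·89 + 42
61: 5293 = 61·86 + 47
67: 5293 = 67·79

67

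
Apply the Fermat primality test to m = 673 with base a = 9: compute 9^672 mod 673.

1

9^1 ≡ 9 (mod 673)
9^2 ≡ 9^2 = 81 ≡ 81 (mod 673)
9^4 ≡ 81^2 = 6561 ≡ 504 (mod 673)
9^8 ≡ 504^2 = 254016 ≡ 295 (mod 673)
9^16 ≡ 295^2 = 87025 ≡ 208 (mod 673)
9^32 ≡ 208^2 = 43264 ≡ 192 (mod 673)
9^64 ≡ 192^2 = 36864 ≡ 522 (mod 673)
9^128 ≡ 522^2 = 272484 ≡ 592 (mod 673)
9^256 ≡ 592^2 = 350464 ≡ 504 (mod 673)
9^512 ≡ 504^2 = 254016 ≡ 295 (mod 673)
672 = 512 + 128 + 32 in binary powers of 2.
So 9^672 ≡ 295 · 592 · 192 ≡ 1 (mod 673).
Since the result is 1, base 9 gives no evidence that 673 is composite.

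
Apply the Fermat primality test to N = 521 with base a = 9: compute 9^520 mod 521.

9^1 ≡ 9 (mod 521)
9^2 ≡ 9^2 = 81 ≡ 81 (mod 521)
9^4 ≡ 81^2 = 6561 ≡ 309 (mod 521)
9^8 ≡ 309^2 = 95481 ≡ 138 (mod 521)
9^16 ≡ 138^2 = 19044 ≡ 288 (mod 521)
9^32 ≡ 288^2 = 82944 ≡ 105 (mod 521)
9^64 ≡ 105^2 = 11025 ≡ 84 (mod 521)
9^128 ≡ 84^2 = 7056 ≡ 283 (mod 521)
9^256 ≡ 283^2 = 80089 ≡ 376 (mod 521)
9^512 ≡ 376^2 = 141376 ≡ 185 (mod 521)
520 = 512 + 8 in binary powers of 2.
So 9^520 ≡ 185 · 138 ≡ 1 (mod 521).
Since the result is 1, base 9 gives no evidence that 521 is composite.

1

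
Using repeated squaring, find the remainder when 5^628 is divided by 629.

404

5^1 ≡ 5 (mod 629)
5^2 ≡ 5^2 = 25 ≡ 25 (mod 629)
5^4 ≡ 25^2 = 625 ≡ 625 (mod 629)
5^8 ≡ 625^2 = 390625 ≡ 16 (mod 629)
5^16 ≡ 16^2 = 256 ≡ 256 (mod 629)
5^32 ≡ 256^2 = 65536 ≡ 120 (mod 629)
5^64 ≡ 120^2 = 14400 ≡ 562 (mod 629)
5^128 ≡ 562^2 = 315844 ≡ 86 (mod 629)
5^256 ≡ 86^2 = 7396 ≡ 477 (mod 629)
5^512 ≡ 477^2 = 227529 ≡ 460 (mod 629)
628 = 512 + 64 + 32 + 16 + 4 in binary powers of 2.
So 5^628 ≡ 460 · 562 · 120 · 256 · 625 ≡ 404 (mod 629).
Since 404 ≠ 1, base 5 is a Fermat witness: 629 is composite.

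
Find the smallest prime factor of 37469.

37469 is odd.
Digit sum 29, not divisible by 3.
Ends in 9: not divisible by 5.
7: 37469 = 7·5352 + 5
11: 37469 = 11·3406 + 3
13: 37469 = 13·2882 + 3
17: 37469 = 17·2204 + 1
19: 37469 = 19·1972 + 1
23: 37469 = 23·1629 + 2
29: 37469 = 29·1292 + 1
31: 37469 = 31·1208 + 21
37: 37469 = 37·1012 + 25
41: 37469 = 41·913 + 36
43: 37469 = 43·871 + 16
47: 37469 = 47·797 + 10
53: 37469 = 53·706 + 51
59: 37469 = 59·635 + 4
61: 37469 = 61·614 + 15
67: 37469 = 67·559 + 16
71: 37469 = 71·527 + 52
73: 37469 = 73·513 + 20
79: 37469 = 79·474 + 23
83: 37469 = 83·451 + 36
89: 37469 = 89·421

89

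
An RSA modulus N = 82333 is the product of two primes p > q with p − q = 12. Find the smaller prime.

Since p = q + 12, we have 82333 = q(q + 12), so q² + 12q − 82333 = 0.
Discriminant: 12² + 4·82333 = 144 + 329332 = 329476; √329476 = 574.
q = (−12 + 574)/2 = 281, and p = q + 12 = 293.
Check: 281 · 293 = 82333.

281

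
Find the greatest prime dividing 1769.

61

1769 = 29 · 61
61 is prime.
So 1769 = 29 · 61; the largest prime factor is 61.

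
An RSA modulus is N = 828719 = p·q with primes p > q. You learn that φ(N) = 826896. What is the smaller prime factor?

857

φ(n) = (p−1)(q−1) = n − (p+q) + 1, so p + q = 828719 − 826896 + 1 = 1824.
p and q are the roots of t² − 1824t + 828719 = 0.
Discriminant: 1824² − 4·828719 = 3326976 − 3314876 = 12100; √12100 = 110.
q = (1824 − 110)/2 = 857, p = (1824 + 110)/2 = 967.
Check: 857 · 967 = 828719.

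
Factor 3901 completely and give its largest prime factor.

83

3901 = 47 · 83
83 is prime.
So 3901 = 47 · 83; the largest prime factor is 83.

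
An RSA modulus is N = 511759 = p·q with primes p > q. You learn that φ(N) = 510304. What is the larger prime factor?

φ(n) = (p−1)(q−1) = n − (p+q) + 1, so p + q = 511759 − 510304 + 1 = 1456.
p and q are the roots of t² − 1456t + 511759 = 0.
Discriminant: 1456² − 4·511759 = 2119936 − 2047036 = 72900; √72900 = 270.
q = (1456 − 270)/2 = 593, p = (1456 + 270)/2 = 863.
Check: 593 · 863 = 511759.

863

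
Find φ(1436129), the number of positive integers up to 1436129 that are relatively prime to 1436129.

Factor: 1436129 = 73 · 103 · 191.
φ(1436129) = (73−1) · (103−1) · (191−1) = 72 · 102 · 190 = 1395360.

1395360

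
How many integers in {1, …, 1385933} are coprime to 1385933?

1338624

Factor: 1385933 = 43 · 167 · 193.
φ(1385933) = (43−1) · (167−1) · (193−1) = 42 · 166 · 192 = 1338624.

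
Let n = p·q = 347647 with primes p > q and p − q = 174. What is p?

Since p = q + 174, we have 347647 = q(q + 174), so q² + 174q − 347647 = 0.
Discriminant: 174² + 4·347647 = 30276 + 1390588 = 1420864; √1420864 = 1192.
q = (−174 + 1192)/2 = 509, and p = q + 174 = 683.
Check: 509 · 683 = 347647.

683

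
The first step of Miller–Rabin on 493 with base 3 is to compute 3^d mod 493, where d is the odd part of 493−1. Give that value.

160

493 − 1 = 492 = 2^2 · 123, so d = 123.
3^1 ≡ 3 (mod 493)
3^2 ≡ 3^2 = 9 ≡ 9 (mod 493)
3^4 ≡ 9^2 = 81 ≡ 81 (mod 493)
3^8 ≡ 81^2 = 6561 ≡ 152 (mod 493)
3^16 ≡ 152^2 = 23104 ≡ 426 (mod 493)
3^32 ≡ 426^2 = 181476 ≡ 52 (mod 493)
3^64 ≡ 52^2 = 2704 ≡ 239 (mod 493)
123 = 64 + 32 + 16 + 8 + 2 + 1 in binary powers of 2.
So 3^123 ≡ 239 · 52 · 426 · 152 · 9 · 3 ≡ 160 (mod 493).
Squaring chain: 160 → 457; never reaches −1, so base 3 is a Miller–Rabin witness that 493 is composite.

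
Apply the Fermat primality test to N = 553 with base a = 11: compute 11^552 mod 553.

11^1 ≡ 11 (mod 553)
11^2 ≡ 11^2 = 121 ≡ 121 (mod 553)
11^4 ≡ 121^2 = 14641 ≡ 263 (mod 553)
11^8 ≡ 263^2 = 69169 ≡ 44 (mod 553)
11^16 ≡ 44^2 = 1936 ≡ 277 (mod 553)
11^32 ≡ 277^2 = 76729 ≡ 415 (mod 553)
11^64 ≡ 415^2 = 172225 ≡ 242 (mod 553)
11^128 ≡ 242^2 = 58564 ≡ 499 (mod 553)
11^256 ≡ 499^2 = 249001 ≡ 151 (mod 553)
11^512 ≡ 151^2 = 22801 ≡ 128 (mod 553)
552 = 512 + 32 + 8 in binary powers of 2.
So 11^552 ≡ 128 · 415 · 44 ≡ 302 (mod 553).
Since 302 ≠ 1, base 11 is a Fermat witness: 553 is composite.

302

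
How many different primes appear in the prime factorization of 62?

2

62 = 2 · 31
62 = 2 · 31, which has 2 distinct prime factors.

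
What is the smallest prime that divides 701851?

47

701851 is odd.
Digit sum 22, not divisible by 3.
Ends in 1: not divisible by 5.
7: 701851 = 7·100264 + 3
11: 701851 = 11·63804 + 7
13: 701851 = 13·53988 + 7
17: 701851 = 17·41285 + 6
19: 701851 = 19·36939 + 10
23: 701851 = 23·30515 + 6
29: 701851 = 29·24201 + 22
31: 701851 = 31·22640 + 11
37: 701851 = 37·18968 + 35
41: 701851 = 41·17118 + 13
43: 701851 = 43·16322 + 5
47: 701851 = 47·14933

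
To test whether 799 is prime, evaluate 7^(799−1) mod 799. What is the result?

773

7^1 ≡ 7 (mod 799)
7^2 ≡ 7^2 = 49 ≡ 49 (mod 799)
7^4 ≡ 49^2 = 2401 ≡ 4 (mod 799)
7^8 ≡ 4^2 = 16 ≡ 16 (mod 799)
7^16 ≡ 16^2 = 256 ≡ 256 (mod 799)
7^32 ≡ 256^2 = 65536 ≡ 18 (mod 799)
7^64 ≡ 18^2 = 324 ≡ 324 (mod 799)
7^128 ≡ 324^2 = 104976 ≡ 307 (mod 799)
7^256 ≡ 307^2 = 94249 ≡ 766 (mod 799)
7^512 ≡ 766^2 = 586756 ≡ 290 (mod 799)
798 = 512 + 256 + 16 + 8 + 4 + 2 in binary powers of 2.
So 7^798 ≡ 290 · 766 · 256 · 16 · 4 · 49 ≡ 773 (mod 799).
Since 773 ≠ 1, base 7 is a Fermat witness: 799 is composite.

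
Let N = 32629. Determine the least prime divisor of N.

32629 is odd.
Digit sum 22, not divisible by 3.
Ends in 9: not divisible by 5.
7: 32629 = 7·4661 + 2
11: 32629 = 11·2966 + 3
13: 32629 = 13·2509 + 12
17: 32629 = 17·1919 + 6
19: 32629 = 19·1717 + 6
23: 32629 = 23·1418 + 15
29: 32629 = 29·1125 + 4
31: 32629 = 31·1052 + 17
37: 32629 = 37·881 + 32
41: 32629 = 41·795 + 34
43: 32629 = 43·758 + 35
47: 32629 = 47·694 + 11
53: 32629 = 53·615 + 34
59: 32629 = 59·553 + 2
61: 32629 = 61·534 + 55
67: 32629 = 67·487

67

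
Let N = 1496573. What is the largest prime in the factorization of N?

1496573 = 13 · 115121
115121 = 19 · 6059
6059 = 73 · 83
83 is prime.
So 1496573 = 13 · 19 · 73 · 83; the largest prime factor is 83.

83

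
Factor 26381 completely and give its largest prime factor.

37

26381 = 23 · 1147
1147 = 31 · 37
37 is prime.
So 26381 = 23 · 31 · 37; the largest prime factor is 37.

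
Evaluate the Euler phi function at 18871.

Factor: 18871 = 113 · 167.
φ(18871) = (113−1) · (167−1) = 112 · 166 = 18592.

18592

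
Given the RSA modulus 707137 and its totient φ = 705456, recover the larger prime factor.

φ(n) = (p−1)(q−1) = n − (p+q) + 1, so p + q = 707137 − 705456 + 1 = 1682.
p and q are the roots of t² − 1682t + 707137 = 0.
Discriminant: 1682² − 4·707137 = 2829124 − 2828548 = 576; √576 = 24.
q = (1682 − 24)/2 = 829, p = (1682 + 24)/2 = 853.
Check: 829 · 853 = 707137.

853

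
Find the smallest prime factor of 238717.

238717 is odd.
Digit sum 28, not divisible by 3.
Ends in 7: not divisible by 5.
7: 238717 = 7·34102 + 3
11: 238717 = 11·21701 + 6
13: 238717 = 13·18362 + 11
17: 238717 = 17·14042 + 3
19: 238717 = 19·12564 + 1
23: 238717 = 23·10379

23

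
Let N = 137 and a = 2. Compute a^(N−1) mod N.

2^1 ≡ 2 (mod 137)
2^2 ≡ 2^2 = 4 ≡ 4 (mod 137)
2^4 ≡ 4^2 = 16 ≡ 16 (mod 137)
2^8 ≡ 16^2 = 256 ≡ 119 (mod 137)
2^16 ≡ 119^2 = 14161 ≡ 50 (mod 137)
2^32 ≡ 50^2 = 2500 ≡ 34 (mod 137)
2^64 ≡ 34^2 = 1156 ≡ 60 (mod 137)
2^128 ≡ 60^2 = 3600 ≡ 38 (mod 137)
136 = 128 + 8 in binary powers of 2.
So 2^136 ≡ 38 · 119 ≡ 1 (mod 137).
Since the result is 1, base 2 gives no evidence that 137 is composite.

1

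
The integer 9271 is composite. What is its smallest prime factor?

9271 is odd.
Digit sum 19, not divisible by 3.
Ends in 1: not divisible by 5.
7: 9271 = 7·1324 + 3
11: 9271 = 11·842 + 9
13: 9271 = 13·713 + 2
17: 9271 = 17·545 + 6
19: 9271 = 19·487 + 18
23: 9271 = 23·403 + 2
29: 9271 = 29·319 + 20
31: 9271 = 31·299 + 2
37: 9271 = 37·250 + 21
41: 9271 = 41·226 + 5
43: 9271 = 43·215 + 26
47: 9271 = 47·197 + 12
53: 9271 = 53·174 + 49
59: 9271 = 59·157 + 8
61: 9271 = 61·151 + 60
67: 9271 = 67·138 + 25
71: 9271 = 71·130 + 41
73: 9271 = 73·127

73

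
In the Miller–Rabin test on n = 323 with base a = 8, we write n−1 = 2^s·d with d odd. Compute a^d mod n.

297

323 − 1 = 322 = 2^1 · 161, so d = 161.
8^1 ≡ 8 (mod 323)
8^2 ≡ 8^2 = 64 ≡ 64 (mod 323)
8^4 ≡ 64^2 = 4096 ≡ 220 (mod 323)
8^8 ≡ 220^2 = 48400 ≡ 273 (mod 323)
8^16 ≡ 273^2 = 74529 ≡ 239 (mod 323)
8^32 ≡ 239^2 = 57121 ≡ 273 (mod 323)
8^64 ≡ 273^2 = 74529 ≡ 239 (mod 323)
8^128 ≡ 239^2 = 57121 ≡ 273 (mod 323)
161 = 128 + 32 + 1 in binary powers of 2.
So 8^161 ≡ 273 · 273 · 8 ≡ 297 (mod 323).
Squaring chain: 297; never reaches −1, so base 8 is a Miller–Rabin witness that 323 is composite.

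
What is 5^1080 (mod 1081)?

968

5^1 ≡ 5 (mod 1081)
5^2 ≡ 5^2 = 25 ≡ 25 (mod 1081)
5^4 ≡ 25^2 = 625 ≡ 625 (mod 1081)
5^8 ≡ 625^2 = 390625 ≡ 384 (mod 1081)
5^16 ≡ 384^2 = 147456 ≡ 440 (mod 1081)
5^32 ≡ 440^2 = 193600 ≡ 101 (mod 1081)
5^64 ≡ 101^2 = 10201 ≡ 472 (mod 1081)
5^128 ≡ 472^2 = 222784 ≡ 98 (mod 1081)
5^256 ≡ 98^2 = 9604 ≡ 956 (mod 1081)
5^512 ≡ 956^2 = 913936 ≡ 491 (mod 1081)
5^1024 ≡ 491^2 = 241081 ≡ 18 (mod 1081)
1080 = 1024 + 32 + 16 + 8 in binary powers of 2.
So 5^1080 ≡ 18 · 101 · 440 · 384 ≡ 968 (mod 1081).
Since 968 ≠ 1, base 5 is a Fermat witness: 1081 is composite.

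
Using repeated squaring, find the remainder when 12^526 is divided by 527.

236

12^1 ≡ 12 (mod 527)
12^2 ≡ 12^2 = 144 ≡ 144 (mod 527)
12^4 ≡ 144^2 = 20736 ≡ 183 (mod 527)
12^8 ≡ 183^2 = 33489 ≡ 288 (mod 527)
12^16 ≡ 288^2 = 82944 ≡ 205 (mod 527)
12^32 ≡ 205^2 = 42025 ≡ 392 (mod 527)
12^64 ≡ 392^2 = 153664 ≡ 307 (mod 527)
12^128 ≡ 307^2 = 94249 ≡ 443 (mod 527)
12^256 ≡ 443^2 = 196249 ≡ 205 (mod 527)
12^512 ≡ 205^2 = 42025 ≡ 392 (mod 527)
526 = 512 + 8 + 4 + 2 in binary powers of 2.
So 12^526 ≡ 392 · 288 · 183 · 144 ≡ 236 (mod 527).
Since 236 ≠ 1, base 12 is a Fermat witness: 527 is composite.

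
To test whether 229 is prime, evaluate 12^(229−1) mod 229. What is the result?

12^1 ≡ 12 (mod 229)
12^2 ≡ 12^2 = 144 ≡ 144 (mod 229)
12^4 ≡ 144^2 = 20736 ≡ 126 (mod 229)
12^8 ≡ 126^2 = 15876 ≡ 75 (mod 229)
12^16 ≡ 75^2 = 5625 ≡ 129 (mod 229)
12^32 ≡ 129^2 = 16641 ≡ 153 (mod 229)
12^64 ≡ 153^2 = 23409 ≡ 51 (mod 229)
12^128 ≡ 51^2 = 2601 ≡ 82 (mod 229)
228 = 128 + 64 + 32 + 4 in binary powers of 2.
So 12^228 ≡ 82 · 51 · 153 · 126 ≡ 1 (mod 229).
Since the result is 1, base 12 gives no evidence that 229 is composite.

1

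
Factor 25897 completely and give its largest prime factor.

47

25897 = 19 · 1363
1363 = 29 · 47
47 is prime.
So 25897 = 19 · 29 · 47; the largest prime factor is 47.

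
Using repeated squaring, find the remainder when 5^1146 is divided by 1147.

249

5^1 ≡ 5 (mod 1147)
5^2 ≡ 5^2 = 25 ≡ 25 (mod 1147)
5^4 ≡ 25^2 = 625 ≡ 625 (mod 1147)
5^8 ≡ 625^2 = 390625 ≡ 645 (mod 1147)
5^16 ≡ 645^2 = 416025 ≡ 811 (mod 1147)
5^32 ≡ 811^2 = 657721 ≡ 490 (mod 1147)
5^64 ≡ 490^2 = 240100 ≡ 377 (mod 1147)
5^128 ≡ 377^2 = 142129 ≡ 1048 (mod 1147)
5^256 ≡ 1048^2 = 1098304 ≡ 625 (mod 1147)
5^512 ≡ 625^2 = 390625 ≡ 645 (mod 1147)
5^1024 ≡ 645^2 = 416025 ≡ 811 (mod 1147)
1146 = 1024 + 64 + 32 + 16 + 8 + 2 in binary powers of 2.
So 5^1146 ≡ 811 · 377 · 490 · 811 · 645 · 25 ≡ 249 (mod 1147).
Since 249 ≠ 1, base 5 is a Fermat witness: 1147 is composite.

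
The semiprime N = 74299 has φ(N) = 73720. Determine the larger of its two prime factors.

389

φ(n) = (p−1)(q−1) = n − (p+q) + 1, so p + q = 74299 − 73720 + 1 = 580.
p and q are the roots of t² − 580t + 74299 = 0.
Discriminant: 580² − 4·74299 = 336400 − 297196 = 39204; √39204 = 198.
q = (580 − 198)/2 = 191, p = (580 + 198)/2 = 389.
Check: 191 · 389 = 74299.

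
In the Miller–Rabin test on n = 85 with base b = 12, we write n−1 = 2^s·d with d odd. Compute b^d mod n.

37

85 − 1 = 84 = 2^2 · 21, so d = 21.
12^1 ≡ 12 (mod 85)
12^2 ≡ 12^2 = 144 ≡ 59 (mod 85)
12^4 ≡ 59^2 = 3481 ≡ 81 (mod 85)
12^8 ≡ 81^2 = 6561 ≡ 16 (mod 85)
12^16 ≡ 16^2 = 256 ≡ 1 (mod 85)
21 = 16 + 4 + 1 in binary powers of 2.
So 12^21 ≡ 1 · 81 · 12 ≡ 37 (mod 85).
Squaring chain: 37 → 9; never reaches −1, so base 12 is a Miller–Rabin witness that 85 is composite.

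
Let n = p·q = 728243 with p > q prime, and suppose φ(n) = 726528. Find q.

769

φ(n) = (p−1)(q−1) = n − (p+q) + 1, so p + q = 728243 − 726528 + 1 = 1716.
p and q are the roots of t² − 1716t + 728243 = 0.
Discriminant: 1716² − 4·728243 = 2944656 − 2912972 = 31684; √31684 = 178.
q = (1716 − 178)/2 = 769, p = (1716 + 178)/2 = 947.
Check: 769 · 947 = 728243.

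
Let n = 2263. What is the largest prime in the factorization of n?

2263 = 31 · 73
73 is prime.
So 2263 = 31 · 73; the largest prime factor is 73.

73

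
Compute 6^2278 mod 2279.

49

6^1 ≡ 6 (mod 2279)
6^2 ≡ 6^2 = 36 ≡ 36 (mod 2279)
6^4 ≡ 36^2 = 1296 ≡ 1296 (mod 2279)
6^8 ≡ 1296^2 = 1679616 ≡ 2272 (mod 2279)
6^16 ≡ 2272^2 = 5161984 ≡ 49 (mod 2279)
6^32 ≡ 49^2 = 2401 ≡ 122 (mod 2279)
6^64 ≡ 122^2 = 14884 ≡ 1210 (mod 2279)
6^128 ≡ 1210^2 = 1464100 ≡ 982 (mod 2279)
6^256 ≡ 982^2 = 964324 ≡ 307 (mod 2279)
6^512 ≡ 307^2 = 94249 ≡ 810 (mod 2279)
6^1024 ≡ 810^2 = 656100 ≡ 2027 (mod 2279)
6^2048 ≡ 2027^2 = 4108729 ≡ 1971 (mod 2279)
2278 = 2048 + 128 + 64 + 32 + 4 + 2 in binary powers of 2.
So 6^2278 ≡ 1971 · 982 · 1210 · 122 · 1296 · 36 ≡ 49 (mod 2279).
Since 49 ≠ 1, base 6 is a Fermat witness: 2279 is composite.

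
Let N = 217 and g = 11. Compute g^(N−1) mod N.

11^1 ≡ 11 (mod 217)
11^2 ≡ 11^2 = 121 ≡ 121 (mod 217)
11^4 ≡ 121^2 = 14641 ≡ 102 (mod 217)
11^8 ≡ 102^2 = 10404 ≡ 205 (mod 217)
11^16 ≡ 205^2 = 42025 ≡ 144 (mod 217)
11^32 ≡ 144^2 = 20736 ≡ 121 (mod 217)
11^64 ≡ 121^2 = 14641 ≡ 102 (mod 217)
11^128 ≡ 102^2 = 10404 ≡ 205 (mod 217)
216 = 128 + 64 + 16 + 8 in binary powers of 2.
So 11^216 ≡ 205 · 102 · 144 · 205 ≡ 190 (mod 217).
Since 190 ≠ 1, base 11 is a Fermat witness: 217 is composite.

190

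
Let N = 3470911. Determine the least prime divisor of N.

3470911 is odd.
Digit sum 25, not divisible by 3.
Ends in 1: not divisible by 5.
7: 3470911 = 7·495844 + 3
11: 3470911 = 11·315537 + 4
13: 3470911 = 13·266993 + 2
17: 3470911 = 17·204171 + 4
19: 3470911 = 19·182679 + 10
23: 3470911 = 23·150909 + 4
29: 3470911 = 29·119686 + 17
31: 3470911 = 31·111964 + 27
37: 3470911 = 37·93808 + 15
41: 3470911 = 41·84656 + 15
43: 3470911 = 43·80718 + 37
47: 3470911 = 47·73849 + 8
53: 3470911 = 53·65488 + 47
59: 3470911 = 59·58829

59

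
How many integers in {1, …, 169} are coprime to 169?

Factor: 169 = 13^2.
φ(169) = 13^1·(13−1) = 156.

156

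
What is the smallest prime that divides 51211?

83

51211 is odd.
Digit sum 10, not divisible by 3.
Ends in 1: not divisible by 5.
7: 51211 = 7·7315 + 6
11: 51211 = 11·4655 + 6
13: 51211 = 13·3939 + 4
17: 51211 = 17·3012 + 7
19: 51211 = 19·2695 + 6
23: 51211 = 23·2226 + 13
29: 51211 = 29·1765 + 26
31: 51211 = 31·1651 + 30
37: 51211 = 37·1384 + 3
41: 51211 = 41·1249 + 2
43: 51211 = 43·1190 + 41
47: 51211 = 47·1089 + 28
53: 51211 = 53·966 + 13
59: 51211 = 59·867 + 58
61: 51211 = 61·839 + 32
67: 51211 = 67·764 + 23
71: 51211 = 71·721 + 20
73: 51211 = 73·701 + 38
79: 51211 = 79·648 + 19
83: 51211 = 83·617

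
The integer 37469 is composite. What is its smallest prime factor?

89

37469 is odd.
Digit sum 29, not divisible by 3.
Ends in 9: not divisible by 5.
7: 37469 = 7·5352 + 5
11: 37469 = 11·3406 + 3
13: 37469 = 13·2882 + 3
17: 37469 = 17·2204 + 1
19: 37469 = 19·1972 + 1
23: 37469 = 23·1629 + 2
29: 37469 = 29·1292 + 1
31: 37469 = 31·1208 + 21
37: 37469 = 37·1012 + 25
41: 37469 = 41·913 + 36
43: 37469 = 43·871 + 16
47: 37469 = 47·797 + 10
53: 37469 = 53·706 + 51
59: 37469 = 59·635 + 4
61: 37469 = 61·614 + 15
67: 37469 = 67·559 + 16
71: 37469 = 71·527 + 52
73: 37469 = 73·513 + 20
79: 37469 = 79·474 + 23
83: 37469 = 83·451 + 36
89: 37469 = 89·421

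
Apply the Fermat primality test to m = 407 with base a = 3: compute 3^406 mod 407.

256

3^1 ≡ 3 (mod 407)
3^2 ≡ 3^2 = 9 ≡ 9 (mod 407)
3^4 ≡ 9^2 = 81 ≡ 81 (mod 407)
3^8 ≡ 81^2 = 6561 ≡ 49 (mod 407)
3^16 ≡ 49^2 = 2401 ≡ 366 (mod 407)
3^32 ≡ 366^2 = 133956 ≡ 53 (mod 407)
3^64 ≡ 53^2 = 2809 ≡ 367 (mod 407)
3^128 ≡ 367^2 = 134689 ≡ 379 (mod 407)
3^256 ≡ 379^2 = 143641 ≡ 377 (mod 407)
406 = 256 + 128 + 16 + 4 + 2 in binary powers of 2.
So 3^406 ≡ 377 · 379 · 366 · 81 · 9 ≡ 256 (mod 407).
Since 256 ≠ 1, base 3 is a Fermat witness: 407 is composite.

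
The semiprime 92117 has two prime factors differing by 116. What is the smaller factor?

Since p = q + 116, we have 92117 = q(q + 116), so q² + 116q − 92117 = 0.
Discriminant: 116² + 4·92117 = 13456 + 368468 = 381924; √381924 = 618.
q = (−116 + 618)/2 = 251, and p = q + 116 = 367.
Check: 251 · 367 = 92117.

251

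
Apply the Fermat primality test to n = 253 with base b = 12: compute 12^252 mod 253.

232

12^1 ≡ 12 (mod 253)
12^2 ≡ 12^2 = 144 ≡ 144 (mod 253)
12^4 ≡ 144^2 = 20736 ≡ 243 (mod 253)
12^8 ≡ 243^2 = 59049 ≡ 100 (mod 253)
12^16 ≡ 100^2 = 10000 ≡ 133 (mod 253)
12^32 ≡ 133^2 = 17689 ≡ 232 (mod 253)
12^64 ≡ 232^2 = 53824 ≡ 188 (mod 253)
12^128 ≡ 188^2 = 35344 ≡ 177 (mod 253)
252 = 128 + 64 + 32 + 16 + 8 + 4 in binary powers of 2.
So 12^252 ≡ 177 · 188 · 232 · 133 · 100 · 243 ≡ 232 (mod 253).
Since 232 ≠ 1, base 12 is a Fermat witness: 253 is composite.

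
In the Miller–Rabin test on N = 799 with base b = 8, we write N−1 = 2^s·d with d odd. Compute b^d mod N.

799 − 1 = 798 = 2^1 · 399, so d = 399.
8^1 ≡ 8 (mod 799)
8^2 ≡ 8^2 = 64 ≡ 64 (mod 799)
8^4 ≡ 64^2 = 4096 ≡ 101 (mod 799)
8^8 ≡ 101^2 = 10201 ≡ 613 (mod 799)
8^16 ≡ 613^2 = 375769 ≡ 239 (mod 799)
8^32 ≡ 239^2 = 57121 ≡ 392 (mod 799)
8^64 ≡ 392^2 = 153664 ≡ 256 (mod 799)
8^128 ≡ 256^2 = 65536 ≡ 18 (mod 799)
8^256 ≡ 18^2 = 324 ≡ 324 (mod 799)
399 = 256 + 128 + 8 + 4 + 2 + 1 in binary powers of 2.
So 8^399 ≡ 324 · 18 · 613 · 101 · 64 · 8 ≡ 49 (mod 799).
Squaring chain: 49; never reaches −1, so base 8 is a Miller–Rabin witness that 799 is composite.

49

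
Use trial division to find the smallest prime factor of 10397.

10397 is odd.
Digit sum 20, not divisible by 3.
Ends in 7: not divisible by 5.
7: 10397 = 7·1485 + 2
11: 10397 = 11·945 + 2
13: 10397 = 13·799 + 10
17: 10397 = 17·611 + 10
19: 10397 = 19·547 + 4
23: 10397 = 23·452 + 1
29: 10397 = 29·358 + 15
31: 10397 = 31·335 + 12
37: 10397 = 37·281

37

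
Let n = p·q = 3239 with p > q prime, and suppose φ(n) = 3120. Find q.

φ(n) = (p−1)(q−1) = n − (p+q) + 1, so p + q = 3239 − 3120 + 1 = 120.
p and q are the roots of t² − 120t + 3239 = 0.
Discriminant: 120² − 4·3239 = 14400 − 12956 = 1444; √1444 = 38.
q = (120 − 38)/2 = 41, p = (120 + 38)/2 = 79.
Check: 41 · 79 = 3239.

41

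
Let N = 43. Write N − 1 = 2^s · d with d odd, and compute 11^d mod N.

1

43 − 1 = 42 = 2^1 · 21, so d = 21.
11^1 ≡ 11 (mod 43)
11^2 ≡ 11^2 = 121 ≡ 35 (mod 43)
11^4 ≡ 35^2 = 1225 ≡ 21 (mod 43)
11^8 ≡ 21^2 = 441 ≡ 11 (mod 43)
11^16 ≡ 11^2 = 121 ≡ 35 (mod 43)
21 = 16 + 4 + 1 in binary powers of 2.
So 11^21 ≡ 35 · 21 · 11 ≡ 1 (mod 43).
Since 11^d ≡ 1 (mod 43), base 11 does not prove 43 composite.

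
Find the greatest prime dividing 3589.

3589 = 37 · 97
97 is prime.
So 3589 = 37 · 97; the largest prime factor is 97.

97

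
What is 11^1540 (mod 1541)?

967

11^1 ≡ 11 (mod 1541)
11^2 ≡ 11^2 = 121 ≡ 121 (mod 1541)
11^4 ≡ 121^2 = 14641 ≡ 772 (mod 1541)
11^8 ≡ 772^2 = 595984 ≡ 1158 (mod 1541)
11^16 ≡ 1158^2 = 1340964 ≡ 294 (mod 1541)
11^32 ≡ 294^2 = 86436 ≡ 140 (mod 1541)
11^64 ≡ 140^2 = 19600 ≡ 1108 (mod 1541)
11^128 ≡ 1108^2 = 1227664 ≡ 1028 (mod 1541)
11^256 ≡ 1028^2 = 1056784 ≡ 1199 (mod 1541)
11^512 ≡ 1199^2 = 1437601 ≡ 1389 (mod 1541)
11^1024 ≡ 1389^2 = 1929321 ≡ 1530 (mod 1541)
1540 = 1024 + 512 + 4 in binary powers of 2.
So 11^1540 ≡ 1530 · 1389 · 772 ≡ 967 (mod 1541).
Since 967 ≠ 1, base 11 is a Fermat witness: 1541 is composite.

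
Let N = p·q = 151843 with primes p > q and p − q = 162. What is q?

Since p = q + 162, we have 151843 = q(q + 162), so q² + 162q − 151843 = 0.
Discriminant: 162² + 4·151843 = 26244 + 607372 = 633616; √633616 = 796.
q = (−162 + 796)/2 = 317, and p = q + 162 = 479.
Check: 317 · 479 = 151843.

317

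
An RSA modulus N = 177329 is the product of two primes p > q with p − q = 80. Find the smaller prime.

383

Since p = q + 80, we have 177329 = q(q + 80), so q² + 80q − 177329 = 0.
Discriminant: 80² + 4·177329 = 6400 + 709316 = 715716; √715716 = 846.
q = (−80 + 846)/2 = 383, and p = q + 80 = 463.
Check: 383 · 463 = 177329.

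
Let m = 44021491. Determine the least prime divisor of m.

44021491 is odd.
Digit sum 25, not divisible by 3.
Ends in 1: not divisible by 5.
7: 44021491 = 7·6288784 + 3
11: 44021491 = 11·4001953 + 8
13: 44021491 = 13·3386268 + 7
17: 44021491 = 17·2589499 + 8
19: 44021491 = 19·2316920 + 11
23: 44021491 = 23·1913977 + 20
29: 44021491 = 29·1517982 + 13
31: 44021491 = 31·1420048 + 3
37: 44021491 = 37·1189770 + 1
41: 44021491 = 41·1073694 + 37
43: 44021491 = 43·1023755 + 26
47: 44021491 = 47·936627 + 22
53: 44021491 = 53·830594 + 9
59: 44021491 = 59·746126 + 57
61: 44021491 = 61·721663 + 48
67: 44021491 = 67·657037 + 12
71: 44021491 = 71·620021

71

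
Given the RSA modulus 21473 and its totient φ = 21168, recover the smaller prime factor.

φ(n) = (p−1)(q−1) = n − (p+q) + 1, so p + q = 21473 − 21168 + 1 = 306.
p and q are the roots of t² − 306t + 21473 = 0.
Discriminant: 306² − 4·21473 = 93636 − 85892 = 7744; √7744 = 88.
q = (306 − 88)/2 = 109, p = (306 + 88)/2 = 197.
Check: 109 · 197 = 21473.

109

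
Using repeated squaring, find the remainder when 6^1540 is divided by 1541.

1243

6^1 ≡ 6 (mod 1541)
6^2 ≡ 6^2 = 36 ≡ 36 (mod 1541)
6^4 ≡ 36^2 = 1296 ≡ 1296 (mod 1541)
6^8 ≡ 1296^2 = 1679616 ≡ 1467 (mod 1541)
6^16 ≡ 1467^2 = 2152089 ≡ 853 (mod 1541)
6^32 ≡ 853^2 = 727609 ≡ 257 (mod 1541)
6^64 ≡ 257^2 = 66049 ≡ 1327 (mod 1541)
6^128 ≡ 1327^2 = 1760929 ≡ 1107 (mod 1541)
6^256 ≡ 1107^2 = 1225449 ≡ 354 (mod 1541)
6^512 ≡ 354^2 = 125316 ≡ 495 (mod 1541)
6^1024 ≡ 495^2 = 245025 ≡ 6 (mod 1541)
1540 = 1024 + 512 + 4 in binary powers of 2.
So 6^1540 ≡ 6 · 495 · 1296 ≡ 1243 (mod 1541).
Since 1243 ≠ 1, base 6 is a Fermat witness: 1541 is composite.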